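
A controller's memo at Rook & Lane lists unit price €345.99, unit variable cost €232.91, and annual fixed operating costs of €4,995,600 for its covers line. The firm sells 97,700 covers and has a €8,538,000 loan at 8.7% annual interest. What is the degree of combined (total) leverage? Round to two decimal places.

2.08

Total contribution margin = 97,700 × €113.08 = €11,047,916.00.
Operating income = contribution − fixed costs = €11,047,916.00 − €4,995,600 = €6,052,316.00. Interest = €742,806.00, so EBIT − I = €5,309,510.00.
Degree of total leverage = total CM / (EBIT − interest) = €11,047,916.00 / €5,309,510.00 = 2.0808.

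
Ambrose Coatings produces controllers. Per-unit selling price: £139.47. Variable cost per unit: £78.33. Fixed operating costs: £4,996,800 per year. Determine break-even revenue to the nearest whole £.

Contribution margin per unit = £139.47 − £78.33 = £61.14, a CM ratio of £61.14 ÷ £139.47 = 0.4384.
Break-even revenue = fixed costs × price ÷ CM = £4,996,800 × £139.47 ÷ £61.14 = £11,398,490.

£11,398,490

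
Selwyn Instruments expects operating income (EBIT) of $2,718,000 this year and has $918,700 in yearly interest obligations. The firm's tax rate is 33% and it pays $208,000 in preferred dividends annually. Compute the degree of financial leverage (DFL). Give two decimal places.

Interest = $918,700.00.
Pre-tax preferred-dividend burden = $208,000 ÷ (1 − 0.33) = $310,447.76.
DFL = EBIT ÷ [EBIT − I − D_p/(1−t)] = $2,718,000 ÷ [$2,718,000 − $918,700.00 − $310,447.76] = $2,718,000 ÷ $1,488,852.24 = 1.8256.

1.83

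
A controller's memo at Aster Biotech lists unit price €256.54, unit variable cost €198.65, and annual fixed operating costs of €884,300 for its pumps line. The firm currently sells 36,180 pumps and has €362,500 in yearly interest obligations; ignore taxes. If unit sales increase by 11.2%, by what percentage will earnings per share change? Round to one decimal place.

At 36,180 units, contribution = 36,180 × €57.89 = €2,094,460.20.
EBIT = €2,094,460.20 − €884,300 = €1,210,160.20.
Interest = €362,500.00, so EBIT − I = €847,660.20.
DCL = total CM / (EBIT − I) = €2,094,460.20 / €847,660.20 = 2.4709.
EPS therefore changes by 2.4709 × (+11.2%) = +27.7%.

+27.7%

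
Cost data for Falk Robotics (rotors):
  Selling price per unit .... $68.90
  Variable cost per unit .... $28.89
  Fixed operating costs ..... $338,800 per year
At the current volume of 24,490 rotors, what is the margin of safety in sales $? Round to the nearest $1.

Contribution margin per unit = $68.90 − $28.89 = $40.01. Break-even units = $338,800 ÷ $40.01 = 8,467.88; break-even revenue = 8,467.88 × $68.90 = $583,437.14.
Current sales = 24,490 × $68.90 = $1,687,361.00.
Margin of safety = $1,687,361.00 − $583,437.14 = $1,103,924.

$1,103,924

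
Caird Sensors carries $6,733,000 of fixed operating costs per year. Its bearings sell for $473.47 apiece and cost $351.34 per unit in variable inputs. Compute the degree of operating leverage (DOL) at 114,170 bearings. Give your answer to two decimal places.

1.93

Contribution at this volume is 114,170 × $122.13 = $13,943,582.10.
EBIT = $13,943,582.10 − $6,733,000 = $7,210,582.10.
Degree of operating leverage = $13,943,582.10 / $7,210,582.10 = 1.9338.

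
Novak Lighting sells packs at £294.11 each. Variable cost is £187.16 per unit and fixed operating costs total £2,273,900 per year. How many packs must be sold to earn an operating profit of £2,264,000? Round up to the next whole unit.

Unit CM = price − variable cost = £294.11 − £187.16 = £106.95.
Required volume = (fixed costs + target profit) ÷ CM = (£2,273,900 + £2,264,000) ÷ £106.95 = 42,430.11, so 42,431 packs.

42,431 packs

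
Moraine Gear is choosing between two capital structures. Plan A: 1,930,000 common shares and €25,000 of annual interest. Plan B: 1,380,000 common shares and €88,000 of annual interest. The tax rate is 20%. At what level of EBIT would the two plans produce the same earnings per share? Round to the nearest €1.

Set EPS_A = EPS_B: (EBIT − €25,000)(1 − 0.20) ÷ 1,930,000 = (EBIT − €88,000)(1 − 0.20) ÷ 1,380,000.
Cancelling (1 − t) and cross-multiplying: 1,380,000·(EBIT − 25,000) = 1,930,000·(EBIT − 88,000).
EBIT × (1,930,000 − 1,380,000) = 88,000 × 1,930,000 − 25,000 × 1,380,000 = 135,340,000,000, so EBIT = 135,340,000,000 ÷ 550,000 = 246,072.73.

€246,073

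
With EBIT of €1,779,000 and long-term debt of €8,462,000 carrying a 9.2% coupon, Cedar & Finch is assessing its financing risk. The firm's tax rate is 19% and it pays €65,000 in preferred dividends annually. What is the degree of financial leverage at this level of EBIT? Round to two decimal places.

1.93

Interest = €778,504.00.
Pre-tax preferred-dividend burden = €65,000 ÷ (1 − 0.19) = €80,246.91.
DFL = EBIT ÷ [EBIT − I − D_p/(1−t)] = €1,779,000 ÷ [€1,779,000 − €778,504.00 − €80,246.91] = €1,779,000 ÷ €920,249.09 = 1.9332.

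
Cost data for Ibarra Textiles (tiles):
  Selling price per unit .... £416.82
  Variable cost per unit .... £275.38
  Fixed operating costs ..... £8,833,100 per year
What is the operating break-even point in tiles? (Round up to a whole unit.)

62,452 tiles

Each unit contributes £416.82 − £275.38 = £141.44.
Break-even volume = fixed costs ÷ CM per unit = £8,833,100 ÷ £141.44 = 62,451.22, so 62,452 tiles.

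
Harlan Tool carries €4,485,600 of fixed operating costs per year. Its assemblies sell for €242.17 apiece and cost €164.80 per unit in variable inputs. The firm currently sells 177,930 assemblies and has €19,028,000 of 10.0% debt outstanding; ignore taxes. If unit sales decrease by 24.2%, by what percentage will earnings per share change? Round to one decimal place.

-45.2%

At 177,930 units, contribution = 177,930 × €77.37 = €13,766,444.10.
Subtracting fixed costs: EBIT = €13,766,444.10 − €4,485,600 = €9,280,844.10.
Interest = €1,902,800.00, so EBIT − I = €7,378,044.10.
DCL = total CM / (EBIT − I) = €13,766,444.10 / €7,378,044.10 = 1.8659.
%ΔEPS = DCL × %ΔSales = 1.8659 × -24.2% = -45.2%.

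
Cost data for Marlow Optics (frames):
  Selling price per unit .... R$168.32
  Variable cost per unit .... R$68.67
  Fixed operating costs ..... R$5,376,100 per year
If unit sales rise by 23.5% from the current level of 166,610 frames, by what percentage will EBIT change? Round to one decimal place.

+34.8%

At 166,610 units, contribution = 166,610 × R$99.65 = R$16,602,686.50.
EBIT = R$16,602,686.50 − R$5,376,100 = R$11,226,586.50.
So DOL = total CM / EBIT = R$16,602,686.50 / R$11,226,586.50 = 1.4789.
%ΔEBIT = DOL × %ΔSales = 1.4789 × +23.5% = +34.8%.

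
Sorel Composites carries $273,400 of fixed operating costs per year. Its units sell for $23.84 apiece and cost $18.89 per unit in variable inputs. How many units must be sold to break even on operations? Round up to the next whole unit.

Contribution margin per unit = $23.84 − $18.89 = $4.95.
Units to break even: $273,400 ÷ $4.95 = 55,232.32, rounded up to 55,233.

55,233 units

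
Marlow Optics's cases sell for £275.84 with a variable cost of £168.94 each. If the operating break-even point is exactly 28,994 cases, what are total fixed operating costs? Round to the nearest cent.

£3,099,458.60

Contribution margin per unit = £275.84 − £168.94 = £106.90.
Fixed costs = break-even units × CM = 28,994 × £106.90 = £3,099,458.60.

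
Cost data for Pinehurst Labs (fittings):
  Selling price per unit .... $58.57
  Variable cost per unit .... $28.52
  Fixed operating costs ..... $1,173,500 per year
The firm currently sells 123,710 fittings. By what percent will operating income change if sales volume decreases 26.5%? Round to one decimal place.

-38.7%

Total contribution margin = 123,710 × $30.05 = $3,717,485.50.
Subtracting fixed costs: EBIT = $3,717,485.50 − $1,173,500 = $2,543,985.50.
Degree of operating leverage = $3,717,485.50 / $2,543,985.50 = 1.4613.
%ΔEBIT = DOL × %ΔSales = 1.4613 × -26.5% = -38.7%.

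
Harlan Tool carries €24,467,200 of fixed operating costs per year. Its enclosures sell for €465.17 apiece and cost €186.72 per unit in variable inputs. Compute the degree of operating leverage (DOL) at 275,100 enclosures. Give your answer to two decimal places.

Total contribution margin = 275,100 × €278.45 = €76,601,595.00.
EBIT = €76,601,595.00 − €24,467,200 = €52,134,395.00.
Degree of operating leverage = €76,601,595.00 / €52,134,395.00 = 1.4693.

1.47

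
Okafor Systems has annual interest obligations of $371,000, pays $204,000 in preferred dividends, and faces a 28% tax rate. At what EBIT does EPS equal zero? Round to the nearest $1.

Grossing the preferred dividend up to pre-tax terms: $204,000 / (1 − 0.28) = $283,333.33.
Financial break-even EBIT = interest + D_p ÷ (1 − t) = $371,000 + $283,333.33 = $654,333.33.

$654,333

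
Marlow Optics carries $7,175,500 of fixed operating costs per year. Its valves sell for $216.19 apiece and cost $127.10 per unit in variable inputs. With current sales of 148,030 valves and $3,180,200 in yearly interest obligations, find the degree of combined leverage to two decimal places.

At 148,030 units, contribution = 148,030 × $89.09 = $13,187,992.70.
EBIT = $13,187,992.70 − $7,175,500 = $6,012,492.70. Interest = $3,180,200.00, so EBIT − I = $2,832,292.70.
DCL = contribution ÷ (EBIT − I) = $13,187,992.70 ÷ $2,832,292.70 = 4.6563.

4.66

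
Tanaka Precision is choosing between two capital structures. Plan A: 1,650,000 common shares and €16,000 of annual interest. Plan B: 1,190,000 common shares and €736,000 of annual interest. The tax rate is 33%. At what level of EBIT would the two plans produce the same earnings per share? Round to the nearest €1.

€2,598,609

Set EPS_A = EPS_B: (EBIT − €16,000)(1 − 0.33) ÷ 1,650,000 = (EBIT − €736,000)(1 − 0.33) ÷ 1,190,000.
Cancelling (1 − t) and cross-multiplying: 1,190,000·(EBIT − 16,000) = 1,650,000·(EBIT − 736,000).
EBIT × (1,650,000 − 1,190,000) = 736,000 × 1,650,000 − 16,000 × 1,190,000 = 1,195,360,000,000, so EBIT = 1,195,360,000,000 ÷ 460,000 = 2,598,608.70.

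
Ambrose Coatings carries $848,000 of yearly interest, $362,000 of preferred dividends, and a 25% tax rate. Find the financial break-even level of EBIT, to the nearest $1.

$1,330,667

Grossing the preferred dividend up to pre-tax terms: $362,000 / (1 − 0.25) = $482,666.67.
Financial break-even EBIT = interest + D_p ÷ (1 − t) = $848,000 + $482,666.67 = $1,330,666.67.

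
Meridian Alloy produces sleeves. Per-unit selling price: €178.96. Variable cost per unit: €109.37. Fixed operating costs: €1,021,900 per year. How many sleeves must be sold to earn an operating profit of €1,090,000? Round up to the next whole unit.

Contribution margin per unit = €178.96 − €109.37 = €69.59.
Required volume = (fixed costs + target profit) ÷ CM = (€1,021,900 + €1,090,000) ÷ €69.59 = 30,347.75, so 30,348 sleeves.

30,348 sleeves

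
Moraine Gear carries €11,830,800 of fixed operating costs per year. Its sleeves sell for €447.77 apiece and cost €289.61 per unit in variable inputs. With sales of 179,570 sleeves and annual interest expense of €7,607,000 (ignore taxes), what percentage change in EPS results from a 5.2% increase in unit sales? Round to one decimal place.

At 179,570 units, contribution = 179,570 × €158.16 = €28,400,791.20.
EBIT = €28,400,791.20 − €11,830,800 = €16,569,991.20.
After interest of €7,607,000.00, pre-tax earnings = €8,962,991.20.
DCL = total CM / (EBIT − I) = €28,400,791.20 / €8,962,991.20 = 3.1687.
%ΔEPS = DCL × %ΔSales = 3.1687 × +5.2% = +16.5%.

+16.5%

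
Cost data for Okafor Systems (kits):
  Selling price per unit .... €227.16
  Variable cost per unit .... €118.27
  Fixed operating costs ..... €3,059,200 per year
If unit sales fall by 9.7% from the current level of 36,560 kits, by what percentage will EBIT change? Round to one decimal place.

Total contribution margin = 36,560 × €108.89 = €3,981,018.40.
Subtracting fixed costs: EBIT = €3,981,018.40 − €3,059,200 = €921,818.40.
DOL = contribution ÷ EBIT = €3,981,018.40 ÷ €921,818.40 = 4.3187.
Operating income changes by 4.3187 × -9.7% = -41.9%.

-41.9%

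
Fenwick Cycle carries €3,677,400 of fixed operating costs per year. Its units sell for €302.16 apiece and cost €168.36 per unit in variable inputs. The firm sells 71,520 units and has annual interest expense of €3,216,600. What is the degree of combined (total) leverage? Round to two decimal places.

At 71,520 units, contribution = 71,520 × €133.80 = €9,569,376.00.
Subtracting fixed costs: EBIT = €9,569,376.00 − €3,677,400 = €5,891,976.00. Interest = €3,216,600.00, so EBIT − I = €2,675,376.00.
Degree of total leverage = total CM / (EBIT − interest) = €9,569,376.00 / €2,675,376.00 = 3.5768.

3.58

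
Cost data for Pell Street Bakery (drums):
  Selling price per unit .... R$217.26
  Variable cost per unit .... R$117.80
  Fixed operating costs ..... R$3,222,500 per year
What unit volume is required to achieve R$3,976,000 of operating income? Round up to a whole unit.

72,376 drums

Unit CM = price − variable cost = R$217.26 − R$117.80 = R$99.46.
Required volume = (fixed costs + target profit) ÷ CM = (R$3,222,500 + R$3,976,000) ÷ R$99.46 = 72,375.83, so 72,376 drums.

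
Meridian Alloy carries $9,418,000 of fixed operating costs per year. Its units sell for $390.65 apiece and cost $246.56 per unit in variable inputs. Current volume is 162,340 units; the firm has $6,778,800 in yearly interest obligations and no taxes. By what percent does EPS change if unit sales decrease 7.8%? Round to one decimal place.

Total contribution margin = 162,340 × $144.09 = $23,391,570.60.
Operating income = contribution − fixed costs = $23,391,570.60 − $9,418,000 = $13,973,570.60.
After interest of $6,778,800.00, pre-tax earnings = $7,194,770.60.
DCL = total CM / (EBIT − I) = $23,391,570.60 / $7,194,770.60 = 3.2512.
%ΔEPS = DCL × %ΔSales = 3.2512 × -7.8% = -25.4%.

-25.4%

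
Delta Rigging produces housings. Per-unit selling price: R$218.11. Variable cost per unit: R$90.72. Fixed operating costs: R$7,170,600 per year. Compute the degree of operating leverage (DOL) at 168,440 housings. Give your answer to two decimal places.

Contribution at this volume is 168,440 × R$127.39 = R$21,457,571.60.
Subtracting fixed costs: EBIT = R$21,457,571.60 − R$7,170,600 = R$14,286,971.60.
Degree of operating leverage = R$21,457,571.60 / R$14,286,971.60 = 1.5019.

1.50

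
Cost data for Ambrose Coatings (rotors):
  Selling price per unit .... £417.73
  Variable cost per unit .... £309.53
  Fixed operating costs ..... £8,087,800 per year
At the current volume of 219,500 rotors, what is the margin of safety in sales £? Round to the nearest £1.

£60,466,997

Each unit contributes £417.73 − £309.53 = £108.20. Break-even units = £8,087,800 ÷ £108.20 = 74,748.61; break-even revenue = 74,748.61 × £417.73 = £31,224,738.39.
Current sales = 219,500 × £417.73 = £91,691,735.00.
Margin of safety = £91,691,735.00 − £31,224,738.39 = £60,466,997.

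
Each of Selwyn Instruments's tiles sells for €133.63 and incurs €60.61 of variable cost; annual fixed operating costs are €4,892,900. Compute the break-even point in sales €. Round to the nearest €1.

CM per unit = €133.63 − €60.61 = €73.02; CM ratio = €73.02 / €133.63 = 0.5464.
Break-even sales = FC ÷ CM ratio = €4,892,900 × €133.63 / €73.02 = €8,954,235.

€8,954,235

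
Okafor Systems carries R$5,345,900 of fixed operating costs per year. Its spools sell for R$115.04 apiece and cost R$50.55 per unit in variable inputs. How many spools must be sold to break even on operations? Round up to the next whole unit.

Unit CM = price − variable cost = R$115.04 − R$50.55 = R$64.49.
Break-even Q = R$5,345,900 / R$64.49 = 82,895.02 → 82,896 spools.

82,896 spools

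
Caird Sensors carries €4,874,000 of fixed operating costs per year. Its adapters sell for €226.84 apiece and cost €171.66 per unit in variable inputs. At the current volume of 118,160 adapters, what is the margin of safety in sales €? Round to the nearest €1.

€6,766,840

Unit CM = price − variable cost = €226.84 − €171.66 = €55.18. Break-even units = €4,874,000 ÷ €55.18 = 88,329.10; break-even revenue = 88,329.10 × €226.84 = €20,036,574.12.
Actual sales revenue = 118,160 × €226.84 = €26,803,414.40.
Margin of safety = €26,803,414.40 − €20,036,574.12 = €6,766,840.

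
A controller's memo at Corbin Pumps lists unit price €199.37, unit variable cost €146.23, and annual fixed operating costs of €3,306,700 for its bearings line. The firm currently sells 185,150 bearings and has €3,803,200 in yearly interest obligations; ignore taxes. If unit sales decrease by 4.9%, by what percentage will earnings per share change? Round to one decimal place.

Contribution at this volume is 185,150 × €53.14 = €9,838,871.00.
Subtracting fixed costs: EBIT = €9,838,871.00 − €3,306,700 = €6,532,171.00.
Interest = €3,803,200.00, so EBIT − I = €2,728,971.00.
DCL = total CM / (EBIT − I) = €9,838,871.00 / €2,728,971.00 = 3.6053.
%ΔEPS = DCL × %ΔSales = 3.6053 × -4.9% = -17.7%.

-17.7%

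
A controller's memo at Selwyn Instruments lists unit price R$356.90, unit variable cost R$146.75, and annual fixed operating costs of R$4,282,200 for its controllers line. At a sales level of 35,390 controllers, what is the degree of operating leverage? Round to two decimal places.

Contribution at this volume is 35,390 × R$210.15 = R$7,437,208.50.
Subtracting fixed costs: EBIT = R$7,437,208.50 − R$4,282,200 = R$3,155,008.50.
Degree of operating leverage = R$7,437,208.50 / R$3,155,008.50 = 2.3573.

2.36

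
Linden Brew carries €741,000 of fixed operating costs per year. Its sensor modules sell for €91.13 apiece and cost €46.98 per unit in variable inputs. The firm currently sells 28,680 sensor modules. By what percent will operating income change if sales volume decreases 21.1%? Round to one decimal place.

-50.9%

Total contribution margin = 28,680 × €44.15 = €1,266,222.00.
Operating income = contribution − fixed costs = €1,266,222.00 − €741,000 = €525,222.00.
DOL = contribution ÷ EBIT = €1,266,222.00 ÷ €525,222.00 = 2.4108.
Operating income changes by 2.4108 × -21.1% = -50.9%.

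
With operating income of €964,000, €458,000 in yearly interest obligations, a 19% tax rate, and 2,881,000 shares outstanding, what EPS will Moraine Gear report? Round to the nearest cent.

€0.14

Pre-tax income = €964,000 − €458,000.00 = €506,000.00.
Net income = €506,000.00 × (1 − 0.19) = €409,860.00.
EPS = €409,860.00 ÷ 2,881,000 = €0.14.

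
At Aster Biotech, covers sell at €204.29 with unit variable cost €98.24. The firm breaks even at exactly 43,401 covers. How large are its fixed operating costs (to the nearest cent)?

€4,602,676.05

Each unit contributes €204.29 − €98.24 = €106.05.
Fixed costs = break-even units × CM = 43,401 × €106.05 = €4,602,676.05.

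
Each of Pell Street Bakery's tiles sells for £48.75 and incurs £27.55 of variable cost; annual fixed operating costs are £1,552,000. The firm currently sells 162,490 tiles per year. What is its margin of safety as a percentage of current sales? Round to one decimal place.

54.9%

Each unit contributes £48.75 − £27.55 = £21.20. Break-even units = £1,552,000 ÷ £21.20 = 73,207.55; break-even revenue = 73,207.55 × £48.75 = £3,568,867.92.
Actual sales revenue = 162,490 × £48.75 = £7,921,387.50.
Margin of safety = (£7,921,387.50 − £3,568,867.92) ÷ £7,921,387.50 = 54.9%.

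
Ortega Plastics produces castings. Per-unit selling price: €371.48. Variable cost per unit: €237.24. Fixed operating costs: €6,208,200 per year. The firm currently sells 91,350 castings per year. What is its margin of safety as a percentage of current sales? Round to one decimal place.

49.4%

Unit CM = price − variable cost = €371.48 − €237.24 = €134.24. Break-even units = €6,208,200 ÷ €134.24 = 46,247.02; break-even revenue = 46,247.02 × €371.48 = €17,179,843.09.
Actual sales revenue = 91,350 × €371.48 = €33,934,698.00.
Margin of safety = (€33,934,698.00 − €17,179,843.09) ÷ €33,934,698.00 = 49.4%.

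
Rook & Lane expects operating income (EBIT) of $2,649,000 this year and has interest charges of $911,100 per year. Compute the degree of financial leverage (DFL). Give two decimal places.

Annual interest charges come to $911,100.00.
Degree of financial leverage = EBIT / (EBIT − interest) = $2,649,000 / $1,737,900.00 = 1.5243.

1.52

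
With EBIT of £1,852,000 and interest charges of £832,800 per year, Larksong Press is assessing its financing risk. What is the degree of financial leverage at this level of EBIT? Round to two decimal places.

Annual interest charges come to £832,800.00.
DFL = EBIT ÷ (EBIT − I) = £1,852,000 ÷ (£1,852,000 − £832,800.00) = £1,852,000 ÷ £1,019,200.00 = 1.8171.

1.82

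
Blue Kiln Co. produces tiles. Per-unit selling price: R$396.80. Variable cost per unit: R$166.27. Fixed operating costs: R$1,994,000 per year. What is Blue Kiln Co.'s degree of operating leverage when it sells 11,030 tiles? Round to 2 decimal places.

4.63

Contribution at this volume is 11,030 × R$230.53 = R$2,542,745.90.
Operating income = contribution − fixed costs = R$2,542,745.90 − R$1,994,000 = R$548,745.90.
So DOL = total CM / EBIT = R$2,542,745.90 / R$548,745.90 = 4.6337.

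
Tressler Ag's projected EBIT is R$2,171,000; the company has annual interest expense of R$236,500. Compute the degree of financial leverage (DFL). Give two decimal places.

Annual interest charges come to R$236,500.00.
DFL = EBIT ÷ (EBIT − I) = R$2,171,000 ÷ (R$2,171,000 − R$236,500.00) = R$2,171,000 ÷ R$1,934,500.00 = 1.1223.

1.12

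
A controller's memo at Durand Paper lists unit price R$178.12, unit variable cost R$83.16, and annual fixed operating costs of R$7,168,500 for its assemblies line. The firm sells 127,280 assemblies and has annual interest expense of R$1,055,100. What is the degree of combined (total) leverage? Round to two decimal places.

At 127,280 units, contribution = 127,280 × R$94.96 = R$12,086,508.80.
EBIT = R$12,086,508.80 − R$7,168,500 = R$4,918,008.80. Interest = R$1,055,100.00.
DOL = R$12,086,508.80 ÷ R$4,918,008.80 = 2.4576; DFL = R$4,918,008.80 ÷ R$3,862,908.80 = 1.2731.
Combined leverage = 2.4576 × 1.2731 = 3.1288.

3.13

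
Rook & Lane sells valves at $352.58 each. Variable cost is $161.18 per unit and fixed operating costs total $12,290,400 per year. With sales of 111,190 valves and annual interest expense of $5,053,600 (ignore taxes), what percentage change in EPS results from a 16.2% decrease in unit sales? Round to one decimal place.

At 111,190 units, contribution = 111,190 × $191.40 = $21,281,766.00.
Subtracting fixed costs: EBIT = $21,281,766.00 − $12,290,400 = $8,991,366.00.
After interest of $5,053,600.00, pre-tax earnings = $3,937,766.00.
Degree of combined leverage = contribution ÷ (EBIT − I) = $21,281,766.00 ÷ $3,937,766.00 = 5.4045.
EPS therefore changes by 5.4045 × (-16.2%) = -87.6%.

-87.6%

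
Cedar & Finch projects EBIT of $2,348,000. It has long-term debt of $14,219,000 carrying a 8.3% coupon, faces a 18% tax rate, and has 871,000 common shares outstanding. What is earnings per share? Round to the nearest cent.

$1.10

Interest = $1,180,177.00, so EBT = $2,348,000 − $1,180,177.00 = $1,167,823.00.
After tax at 18%: net income = $1,167,823.00 × 0.82 = $957,614.86.
EPS = $957,614.86 ÷ 871,000 = $1.10.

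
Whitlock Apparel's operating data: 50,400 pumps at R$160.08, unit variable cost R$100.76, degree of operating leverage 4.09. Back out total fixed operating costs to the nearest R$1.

Contribution at this volume is 50,400 × R$59.32 = R$2,989,728.00.
DOL = contribution / EBIT, so EBIT = R$2,989,728.00 / 4.09 = R$730,984.84.
Fixed costs = CM − EBIT = R$2,989,728.00 − R$730,984.84 = R$2,258,743.

R$2,258,743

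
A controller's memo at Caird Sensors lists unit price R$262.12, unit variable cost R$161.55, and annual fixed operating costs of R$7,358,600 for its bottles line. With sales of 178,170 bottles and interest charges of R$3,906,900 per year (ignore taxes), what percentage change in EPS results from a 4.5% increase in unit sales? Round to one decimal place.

Contribution at this volume is 178,170 × R$100.57 = R$17,918,556.90.
Operating income = contribution − fixed costs = R$17,918,556.90 − R$7,358,600 = R$10,559,956.90.
Interest = R$3,906,900.00, so EBIT − I = R$6,653,056.90.
DCL = total CM / (EBIT − I) = R$17,918,556.90 / R$6,653,056.90 = 2.6933.
%ΔEPS = DCL × %ΔSales = 2.6933 × +4.5% = +12.1%.

+12.1%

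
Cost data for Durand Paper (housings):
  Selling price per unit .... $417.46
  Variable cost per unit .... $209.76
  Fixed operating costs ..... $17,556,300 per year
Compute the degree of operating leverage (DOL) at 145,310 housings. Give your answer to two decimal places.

At 145,310 units, contribution = 145,310 × $207.70 = $30,180,887.00.
Operating income = contribution − fixed costs = $30,180,887.00 − $17,556,300 = $12,624,587.00.
Degree of operating leverage = $30,180,887.00 / $12,624,587.00 = 2.3906.

2.39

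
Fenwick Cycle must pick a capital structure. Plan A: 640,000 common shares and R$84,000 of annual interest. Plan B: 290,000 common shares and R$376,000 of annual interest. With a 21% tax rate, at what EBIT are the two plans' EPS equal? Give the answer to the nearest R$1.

At indifference, (EBIT − 84,000)(1 − t)/640,000 = (EBIT − 376,000)(1 − t)/290,000.
The (1 − t) factor cancels: (EBIT − 84,000) × 290,000 = (EBIT − 376,000) × 640,000.
EBIT × (640,000 − 290,000) = 376,000 × 640,000 − 84,000 × 290,000 = 216,280,000,000, so EBIT = 216,280,000,000 ÷ 350,000 = 617,942.86.

R$617,943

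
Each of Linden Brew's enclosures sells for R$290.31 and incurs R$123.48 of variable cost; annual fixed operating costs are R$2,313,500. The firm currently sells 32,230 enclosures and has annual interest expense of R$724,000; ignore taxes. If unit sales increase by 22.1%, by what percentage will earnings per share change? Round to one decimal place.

At 32,230 units, contribution = 32,230 × R$166.83 = R$5,376,930.90.
Operating income = contribution − fixed costs = R$5,376,930.90 − R$2,313,500 = R$3,063,430.90.
After interest of R$724,000.00, pre-tax earnings = R$2,339,430.90.
DCL = total CM / (EBIT − I) = R$5,376,930.90 / R$2,339,430.90 = 2.2984.
%ΔEPS = DCL × %ΔSales = 2.2984 × +22.1% = +50.8%.

+50.8%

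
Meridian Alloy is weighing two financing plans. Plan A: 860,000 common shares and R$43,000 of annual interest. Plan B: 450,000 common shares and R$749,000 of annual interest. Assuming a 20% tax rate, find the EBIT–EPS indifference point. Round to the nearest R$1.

R$1,523,878

Set EPS_A = EPS_B: (EBIT − R$43,000)(1 − 0.20) ÷ 860,000 = (EBIT − R$749,000)(1 − 0.20) ÷ 450,000.
Cancelling (1 − t) and cross-multiplying: 450,000·(EBIT − 43,000) = 860,000·(EBIT − 749,000).
EBIT × (860,000 − 450,000) = 749,000 × 860,000 − 43,000 × 450,000 = 624,790,000,000, so EBIT = 624,790,000,000 ÷ 410,000 = 1,523,878.05.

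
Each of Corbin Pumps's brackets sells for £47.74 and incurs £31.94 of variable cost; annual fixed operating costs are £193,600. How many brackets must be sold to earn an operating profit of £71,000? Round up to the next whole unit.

16,747 brackets

Each unit contributes £47.74 − £31.94 = £15.80.
Need Q such that Q × £15.80 − £193,600 = £71,000, i.e. Q = £264,600 / £15.80 = 16,746.84 → 16,747.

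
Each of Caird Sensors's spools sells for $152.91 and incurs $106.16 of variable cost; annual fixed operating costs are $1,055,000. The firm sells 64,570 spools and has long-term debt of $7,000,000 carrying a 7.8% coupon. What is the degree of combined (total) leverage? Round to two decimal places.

Total contribution margin = 64,570 × $46.75 = $3,018,647.50.
Subtracting fixed costs: EBIT = $3,018,647.50 − $1,055,000 = $1,963,647.50. Interest = $546,000.00.
DOL = $3,018,647.50 ÷ $1,963,647.50 = 1.5373; DFL = $1,963,647.50 ÷ $1,417,647.50 = 1.3851.
DCL = DOL × DFL = 1.5373 × 1.3851 = 2.1293.

2.13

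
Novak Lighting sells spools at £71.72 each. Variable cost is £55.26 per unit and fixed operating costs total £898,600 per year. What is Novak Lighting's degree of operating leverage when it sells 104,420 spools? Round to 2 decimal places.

Contribution at this volume is 104,420 × £16.46 = £1,718,753.20.
Operating income = contribution − fixed costs = £1,718,753.20 − £898,600 = £820,153.20.
DOL = contribution ÷ EBIT = £1,718,753.20 ÷ £820,153.20 = 2.0956.

2.10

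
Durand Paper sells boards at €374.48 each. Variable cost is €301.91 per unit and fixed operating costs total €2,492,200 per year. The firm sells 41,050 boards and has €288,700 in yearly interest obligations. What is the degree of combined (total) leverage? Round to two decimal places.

Total contribution margin = 41,050 × €72.57 = €2,978,998.50.
Subtracting fixed costs: EBIT = €2,978,998.50 − €2,492,200 = €486,798.50. Interest = €288,700.00, so EBIT − I = €198,098.50.
Degree of total leverage = total CM / (EBIT − interest) = €2,978,998.50 / €198,098.50 = 15.0380.

15.04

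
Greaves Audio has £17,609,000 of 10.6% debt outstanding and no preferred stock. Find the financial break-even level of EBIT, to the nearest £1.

Annual interest = 10.6% × £17,609,000 = £1,866,554.00.
With no preferred dividends, EPS = 0 when EBIT exactly covers interest, so the financial break-even EBIT is £1,866,554.00.

£1,866,554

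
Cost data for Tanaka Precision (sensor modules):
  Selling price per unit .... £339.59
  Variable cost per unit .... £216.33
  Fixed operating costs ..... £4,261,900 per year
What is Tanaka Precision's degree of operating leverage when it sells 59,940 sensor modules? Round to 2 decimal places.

Contribution at this volume is 59,940 × £123.26 = £7,388,204.40.
Operating income = contribution − fixed costs = £7,388,204.40 − £4,261,900 = £3,126,304.40.
So DOL = total CM / EBIT = £7,388,204.40 / £3,126,304.40 = 2.3632.

2.36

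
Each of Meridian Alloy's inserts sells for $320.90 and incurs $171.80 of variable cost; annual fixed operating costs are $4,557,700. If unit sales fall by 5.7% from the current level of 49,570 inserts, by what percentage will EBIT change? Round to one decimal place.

Contribution at this volume is 49,570 × $149.10 = $7,390,887.00.
EBIT = $7,390,887.00 − $4,557,700 = $2,833,187.00.
DOL = contribution ÷ EBIT = $7,390,887.00 ÷ $2,833,187.00 = 2.6087.
Operating income changes by 2.6087 × -5.7% = -14.9%.

-14.9%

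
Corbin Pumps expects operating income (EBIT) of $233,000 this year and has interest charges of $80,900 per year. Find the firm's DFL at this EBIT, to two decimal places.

1.53

Annual interest charges come to $80,900.00.
Degree of financial leverage = EBIT / (EBIT − interest) = $233,000 / $152,100.00 = 1.5319.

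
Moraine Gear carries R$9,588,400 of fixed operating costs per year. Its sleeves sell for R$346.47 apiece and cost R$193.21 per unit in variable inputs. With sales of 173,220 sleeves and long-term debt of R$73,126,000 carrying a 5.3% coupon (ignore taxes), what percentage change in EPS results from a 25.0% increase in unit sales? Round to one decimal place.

+50.7%

At 173,220 units, contribution = 173,220 × R$153.26 = R$26,547,697.20.
Subtracting fixed costs: EBIT = R$26,547,697.20 − R$9,588,400 = R$16,959,297.20.
Interest = R$3,875,678.00, so EBIT − I = R$13,083,619.20.
Degree of combined leverage = contribution ÷ (EBIT − I) = R$26,547,697.20 ÷ R$13,083,619.20 = 2.0291.
EPS therefore changes by 2.0291 × (+25.0%) = +50.7%.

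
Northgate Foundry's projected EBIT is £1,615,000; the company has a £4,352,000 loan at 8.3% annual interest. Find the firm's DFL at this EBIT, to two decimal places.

Annual interest charges come to £361,216.00.
Degree of financial leverage = EBIT / (EBIT − interest) = £1,615,000 / £1,253,784.00 = 1.2881.

1.29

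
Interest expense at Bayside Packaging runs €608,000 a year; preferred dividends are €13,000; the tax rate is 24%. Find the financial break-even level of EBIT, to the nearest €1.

Grossing the preferred dividend up to pre-tax terms: €13,000 / (1 − 0.24) = €17,105.26.
EPS = 0 when EBIT covers interest plus the pre-tax preferred burden: €608,000 + €17,105.26 = €625,105.26.

€625,105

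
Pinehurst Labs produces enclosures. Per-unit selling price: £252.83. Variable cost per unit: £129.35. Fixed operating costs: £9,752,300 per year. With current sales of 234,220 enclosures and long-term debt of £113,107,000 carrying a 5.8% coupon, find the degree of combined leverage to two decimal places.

At 234,220 units, contribution = 234,220 × £123.48 = £28,921,485.60.
EBIT = £28,921,485.60 − £9,752,300 = £19,169,185.60. Interest = £6,560,206.00.
DOL = £28,921,485.60 ÷ £19,169,185.60 = 1.5087; DFL = £19,169,185.60 ÷ £12,608,979.60 = 1.5203.
DCL = DOL × DFL = 1.5087 × 1.5203 = 2.2937.

2.29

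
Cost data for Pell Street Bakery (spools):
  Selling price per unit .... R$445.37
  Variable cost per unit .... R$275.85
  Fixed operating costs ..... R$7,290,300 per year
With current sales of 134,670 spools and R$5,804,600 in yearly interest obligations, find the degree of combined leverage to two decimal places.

Total contribution margin = 134,670 × R$169.52 = R$22,829,258.40.
EBIT = R$22,829,258.40 − R$7,290,300 = R$15,538,958.40. Interest = R$5,804,600.00.
DOL = R$22,829,258.40 ÷ R$15,538,958.40 = 1.4692; DFL = R$15,538,958.40 ÷ R$9,734,358.40 = 1.5963.
Combined leverage = 1.4692 × 1.5963 = 2.3453.

2.35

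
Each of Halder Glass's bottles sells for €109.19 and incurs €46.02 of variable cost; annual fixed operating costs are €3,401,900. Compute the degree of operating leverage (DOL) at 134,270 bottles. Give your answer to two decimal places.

1.67

Total contribution margin = 134,270 × €63.17 = €8,481,835.90.
EBIT = €8,481,835.90 − €3,401,900 = €5,079,935.90.
DOL = contribution ÷ EBIT = €8,481,835.90 ÷ €5,079,935.90 = 1.6697.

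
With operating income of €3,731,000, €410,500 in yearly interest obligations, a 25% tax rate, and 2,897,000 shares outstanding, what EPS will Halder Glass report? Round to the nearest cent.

Interest = €410,500.00, so EBT = €3,731,000 − €410,500.00 = €3,320,500.00.
Net income = €3,320,500.00 × (1 − 0.25) = €2,490,375.00.
Per share: €2,490,375.00 / 2,897,000 shares = €0.86.

€0.86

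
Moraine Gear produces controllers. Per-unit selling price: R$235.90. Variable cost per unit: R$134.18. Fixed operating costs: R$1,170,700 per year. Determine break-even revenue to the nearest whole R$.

Contribution margin per unit = R$235.90 − R$134.18 = R$101.72, a CM ratio of R$101.72 ÷ R$235.90 = 0.4312.
Break-even revenue = fixed costs × price ÷ CM = R$1,170,700 × R$235.90 ÷ R$101.72 = R$2,714,984.

R$2,714,984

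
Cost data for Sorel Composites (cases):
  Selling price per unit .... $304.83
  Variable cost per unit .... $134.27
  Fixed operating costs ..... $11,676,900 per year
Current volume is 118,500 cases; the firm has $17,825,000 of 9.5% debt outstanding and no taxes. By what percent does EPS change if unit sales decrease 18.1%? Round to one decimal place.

Contribution at this volume is 118,500 × $170.56 = $20,211,360.00.
Subtracting fixed costs: EBIT = $20,211,360.00 − $11,676,900 = $8,534,460.00.
Interest = $1,693,375.00, so EBIT − I = $6,841,085.00.
DCL = total CM / (EBIT − I) = $20,211,360.00 / $6,841,085.00 = 2.9544.
%ΔEPS = DCL × %ΔSales = 2.9544 × -18.1% = -53.5%.

-53.5%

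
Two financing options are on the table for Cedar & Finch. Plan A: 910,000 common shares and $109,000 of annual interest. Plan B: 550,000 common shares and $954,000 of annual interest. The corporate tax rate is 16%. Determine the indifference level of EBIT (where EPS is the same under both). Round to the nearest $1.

$2,244,972

At indifference, (EBIT − 109,000)(1 − t)/910,000 = (EBIT − 954,000)(1 − t)/550,000.
Cancelling (1 − t) and cross-multiplying: 550,000·(EBIT − 109,000) = 910,000·(EBIT − 954,000).
EBIT × (910,000 − 550,000) = 954,000 × 910,000 − 109,000 × 550,000 = 808,190,000,000, so EBIT = 808,190,000,000 ÷ 360,000 = 2,244,972.22.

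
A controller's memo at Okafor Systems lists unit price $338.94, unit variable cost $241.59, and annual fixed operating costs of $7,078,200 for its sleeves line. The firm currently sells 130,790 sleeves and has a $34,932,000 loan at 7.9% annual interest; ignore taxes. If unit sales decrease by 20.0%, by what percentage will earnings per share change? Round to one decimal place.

At 130,790 units, contribution = 130,790 × $97.35 = $12,732,406.50.
Operating income = contribution − fixed costs = $12,732,406.50 − $7,078,200 = $5,654,206.50.
Interest = $2,759,628.00, so EBIT − I = $2,894,578.50.
Degree of combined leverage = contribution ÷ (EBIT − I) = $12,732,406.50 ÷ $2,894,578.50 = 4.3987.
%ΔEPS = DCL × %ΔSales = 4.3987 × -20.0% = -88.0%.

-88.0%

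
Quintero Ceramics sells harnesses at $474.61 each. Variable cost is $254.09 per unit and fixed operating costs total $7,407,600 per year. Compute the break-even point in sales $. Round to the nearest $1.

CM per unit = $474.61 − $254.09 = $220.52; CM ratio = $220.52 / $474.61 = 0.4646.
Break-even revenue = fixed costs × price ÷ CM = $7,407,600 × $474.61 ÷ $220.52 = $15,942,867.

$15,942,867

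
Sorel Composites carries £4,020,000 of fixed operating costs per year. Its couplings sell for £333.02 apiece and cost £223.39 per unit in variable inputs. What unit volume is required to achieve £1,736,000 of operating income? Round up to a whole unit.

52,504 couplings

Unit CM = price − variable cost = £333.02 − £223.39 = £109.63.
Need Q such that Q × £109.63 − £4,020,000 = £1,736,000, i.e. Q = £5,756,000 / £109.63 = 52,503.88 → 52,504.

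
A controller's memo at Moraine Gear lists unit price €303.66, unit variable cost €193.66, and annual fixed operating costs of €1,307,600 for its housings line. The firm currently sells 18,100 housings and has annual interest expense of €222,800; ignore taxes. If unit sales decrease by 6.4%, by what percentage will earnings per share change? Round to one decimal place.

At 18,100 units, contribution = 18,100 × €110.00 = €1,991,000.00.
Subtracting fixed costs: EBIT = €1,991,000.00 − €1,307,600 = €683,400.00.
After interest of €222,800.00, pre-tax earnings = €460,600.00.
DCL = total CM / (EBIT − I) = €1,991,000.00 / €460,600.00 = 4.3226.
%ΔEPS = DCL × %ΔSales = 4.3226 × -6.4% = -27.7%.

-27.7%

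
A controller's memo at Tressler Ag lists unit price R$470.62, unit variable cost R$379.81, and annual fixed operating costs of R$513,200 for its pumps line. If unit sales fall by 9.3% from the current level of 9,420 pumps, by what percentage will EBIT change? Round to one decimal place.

-23.2%

At 9,420 units, contribution = 9,420 × R$90.81 = R$855,430.20.
Operating income = contribution − fixed costs = R$855,430.20 − R$513,200 = R$342,230.20.
DOL = contribution ÷ EBIT = R$855,430.20 ÷ R$342,230.20 = 2.4996.
So EBIT moves 2.4996 × (-9.3%) = -23.2%.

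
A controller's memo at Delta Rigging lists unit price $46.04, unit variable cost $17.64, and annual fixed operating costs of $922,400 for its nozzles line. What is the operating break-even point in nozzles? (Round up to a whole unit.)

Each unit contributes $46.04 − $17.64 = $28.40.
Units to break even: $922,400 ÷ $28.40 = 32,478.87, rounded up to 32,479.

32,479 nozzles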